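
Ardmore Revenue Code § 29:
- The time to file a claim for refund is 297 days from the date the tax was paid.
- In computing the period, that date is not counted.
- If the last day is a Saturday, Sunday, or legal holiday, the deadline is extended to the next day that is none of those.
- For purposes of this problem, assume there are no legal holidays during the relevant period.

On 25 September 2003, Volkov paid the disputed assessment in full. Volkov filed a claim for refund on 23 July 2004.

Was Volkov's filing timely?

297 days after 25 September 2003 is July 18, 2004.
July 18, 2004 is Sunday. The next qualifying day is July 19, 2004.
The deadline is July 19, 2004; the filing on July 23, 2004 is after that date.

No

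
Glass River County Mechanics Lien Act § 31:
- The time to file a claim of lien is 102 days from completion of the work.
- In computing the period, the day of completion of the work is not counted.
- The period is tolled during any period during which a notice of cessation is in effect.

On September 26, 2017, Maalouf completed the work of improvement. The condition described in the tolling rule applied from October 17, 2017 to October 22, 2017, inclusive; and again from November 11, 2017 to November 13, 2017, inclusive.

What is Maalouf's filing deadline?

102 days after September 26, 2017 is January 6, 2018.
From October 17, 2017 through October 22, 2017 inclusive is 6 days; tolling adds 6 days: January 6, 2018 + 6 days = January 12, 2018.
From November 11, 2017 through November 13, 2017 inclusive is 3 days; tolling adds 3 days: January 12, 2018 + 3 days = January 15, 2018.

January 15, 2018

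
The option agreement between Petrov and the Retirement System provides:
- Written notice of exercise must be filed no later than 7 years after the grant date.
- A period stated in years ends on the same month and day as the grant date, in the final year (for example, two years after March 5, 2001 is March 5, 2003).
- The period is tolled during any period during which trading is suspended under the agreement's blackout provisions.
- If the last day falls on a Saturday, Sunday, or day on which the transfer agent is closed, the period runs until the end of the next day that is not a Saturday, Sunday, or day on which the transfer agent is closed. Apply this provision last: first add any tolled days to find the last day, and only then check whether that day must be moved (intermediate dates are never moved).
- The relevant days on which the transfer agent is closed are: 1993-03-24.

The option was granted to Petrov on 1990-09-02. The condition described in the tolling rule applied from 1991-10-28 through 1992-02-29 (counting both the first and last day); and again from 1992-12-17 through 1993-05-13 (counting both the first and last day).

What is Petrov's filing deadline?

7 years after 1990-09-02 is September 2, 1997.
From October 28, 1991 through February 29, 1992 inclusive is 125 days; tolling adds 125 days: September 2, 1997 + 125 days = January 5, 1998.
From December 17, 1992 through May 13, 1993 inclusive is 148 days; tolling adds 148 days: January 5, 1998 + 148 days = June 2, 1998.
June 2, 1998 is a Tuesday and not a day on which the transfer agent is closed, so no extension applies.

June 2, 1998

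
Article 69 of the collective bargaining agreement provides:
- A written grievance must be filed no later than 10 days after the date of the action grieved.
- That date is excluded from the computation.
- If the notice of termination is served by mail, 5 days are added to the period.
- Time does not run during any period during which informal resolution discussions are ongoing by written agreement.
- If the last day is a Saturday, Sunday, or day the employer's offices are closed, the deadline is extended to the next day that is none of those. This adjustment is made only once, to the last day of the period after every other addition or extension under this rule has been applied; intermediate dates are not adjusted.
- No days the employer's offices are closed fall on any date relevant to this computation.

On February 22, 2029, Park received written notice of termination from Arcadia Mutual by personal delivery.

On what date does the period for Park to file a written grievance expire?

March 5, 2029

10 days after February 22, 2029 is March 4, 2029.
Service was not by mail, so no mail extension applies.
March 4, 2029 is Sunday. The next qualifying day is March 5, 2029.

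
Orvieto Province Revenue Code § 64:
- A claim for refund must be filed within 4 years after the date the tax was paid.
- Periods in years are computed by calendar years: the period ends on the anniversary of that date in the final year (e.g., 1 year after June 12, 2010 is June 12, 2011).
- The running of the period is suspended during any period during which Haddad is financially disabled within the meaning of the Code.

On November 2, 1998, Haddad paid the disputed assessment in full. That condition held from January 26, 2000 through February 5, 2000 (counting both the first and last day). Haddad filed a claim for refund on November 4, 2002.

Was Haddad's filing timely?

4 years after November 2, 1998 is November 2, 2002.
From January 26, 2000 through February 5, 2000 inclusive is 11 days; tolling adds 11 days: November 2, 2002 + 11 days = November 13, 2002.
The deadline is November 13, 2002; the filing on November 4, 2002 is on or before that date.

Yes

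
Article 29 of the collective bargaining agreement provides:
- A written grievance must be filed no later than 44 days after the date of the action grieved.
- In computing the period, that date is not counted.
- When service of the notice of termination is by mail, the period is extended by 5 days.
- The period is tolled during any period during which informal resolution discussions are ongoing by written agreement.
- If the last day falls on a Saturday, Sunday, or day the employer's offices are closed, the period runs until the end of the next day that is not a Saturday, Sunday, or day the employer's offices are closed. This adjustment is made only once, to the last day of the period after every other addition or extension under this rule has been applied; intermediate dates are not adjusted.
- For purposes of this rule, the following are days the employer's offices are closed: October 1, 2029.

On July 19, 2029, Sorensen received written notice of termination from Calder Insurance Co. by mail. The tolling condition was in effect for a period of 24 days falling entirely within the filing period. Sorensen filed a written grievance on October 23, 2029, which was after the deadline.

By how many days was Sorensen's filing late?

21 days

44 days after July 19, 2029 is September 1, 2029.
Service was by mail, adding 5 days: September 1, 2029 + 5 days = September 6, 2029.
Tolling adds 24 days: September 6, 2029 + 24 days = September 30, 2029.
September 30, 2029 is Sunday; October 1, 2029 is a listed holiday. The next qualifying day is October 2, 2029.
The deadline is October 2, 2029; from October 2, 2029 to October 23, 2029 is 21 days.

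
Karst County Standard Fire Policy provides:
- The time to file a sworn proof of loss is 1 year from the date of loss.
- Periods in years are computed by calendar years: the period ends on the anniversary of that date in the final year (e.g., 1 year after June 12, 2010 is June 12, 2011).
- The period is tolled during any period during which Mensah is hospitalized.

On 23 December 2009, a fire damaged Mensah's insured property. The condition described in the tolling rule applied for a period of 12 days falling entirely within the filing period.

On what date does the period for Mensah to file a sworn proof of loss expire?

1 year after 23 December 2009 is December 23, 2010.
Tolling adds 12 days: December 23, 2010 + 12 days = January 4, 2011.

January 4, 2011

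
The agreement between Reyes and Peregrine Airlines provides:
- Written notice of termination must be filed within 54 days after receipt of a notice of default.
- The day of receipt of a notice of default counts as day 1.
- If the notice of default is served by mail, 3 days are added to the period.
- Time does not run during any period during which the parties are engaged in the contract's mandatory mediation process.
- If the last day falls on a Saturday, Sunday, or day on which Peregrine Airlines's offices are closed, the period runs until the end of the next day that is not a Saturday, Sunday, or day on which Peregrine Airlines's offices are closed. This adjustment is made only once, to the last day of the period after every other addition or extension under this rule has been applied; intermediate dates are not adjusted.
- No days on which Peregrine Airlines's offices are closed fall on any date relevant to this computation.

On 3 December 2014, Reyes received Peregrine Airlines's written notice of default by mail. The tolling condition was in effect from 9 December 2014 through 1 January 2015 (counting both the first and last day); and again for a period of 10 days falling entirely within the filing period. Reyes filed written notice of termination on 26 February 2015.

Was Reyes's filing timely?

Yes

Counting 3 December 2014 as day 1, day 54 is January 25, 2015.
Service was by mail, adding 3 days: January 25, 2015 + 3 days = January 28, 2015.
From December 9, 2014 through January 1, 2015 inclusive is 24 days; tolling adds 24 days: January 28, 2015 + 24 days = February 21, 2015.
Tolling adds 10 days: February 21, 2015 + 10 days = March 3, 2015.
March 3, 2015 is a Tuesday and not a day on which Peregrine Airlines's offices are closed, so no extension applies.
The deadline is March 3, 2015; the filing on February 26, 2015 is on or before that date.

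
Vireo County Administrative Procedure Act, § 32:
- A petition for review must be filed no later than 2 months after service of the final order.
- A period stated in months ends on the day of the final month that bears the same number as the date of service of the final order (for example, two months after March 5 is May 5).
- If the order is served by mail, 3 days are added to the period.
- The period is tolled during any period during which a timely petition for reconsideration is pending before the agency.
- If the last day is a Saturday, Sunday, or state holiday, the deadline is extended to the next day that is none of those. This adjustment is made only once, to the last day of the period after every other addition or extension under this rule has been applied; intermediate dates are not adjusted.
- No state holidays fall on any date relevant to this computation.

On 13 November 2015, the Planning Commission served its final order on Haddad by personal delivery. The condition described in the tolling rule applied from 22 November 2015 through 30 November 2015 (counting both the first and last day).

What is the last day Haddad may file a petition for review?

2 months after 13 November 2015 is January 13, 2016.
Service was not by mail, so no mail extension applies.
From November 22, 2015 through November 30, 2015 inclusive is 9 days; tolling adds 9 days: January 13, 2016 + 9 days = January 22, 2016.
January 22, 2016 is a Friday and not a state holiday, so no extension applies.

January 22, 2016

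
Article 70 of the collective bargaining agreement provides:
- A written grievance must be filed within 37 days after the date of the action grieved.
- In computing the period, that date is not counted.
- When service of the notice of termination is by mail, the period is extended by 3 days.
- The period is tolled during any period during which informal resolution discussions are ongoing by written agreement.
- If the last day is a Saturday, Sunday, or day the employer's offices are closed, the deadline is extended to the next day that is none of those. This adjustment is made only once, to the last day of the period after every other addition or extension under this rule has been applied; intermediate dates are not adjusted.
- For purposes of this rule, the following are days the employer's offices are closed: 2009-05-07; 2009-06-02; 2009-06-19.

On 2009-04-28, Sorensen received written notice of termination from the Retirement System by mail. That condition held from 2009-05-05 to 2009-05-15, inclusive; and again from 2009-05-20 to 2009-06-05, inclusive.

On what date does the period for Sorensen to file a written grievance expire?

July 6, 2009

37 days after 2009-04-28 is June 4, 2009.
Service was by mail, adding 3 days: June 4, 2009 + 3 days = June 7, 2009.
From May 5, 2009 through May 15, 2009 inclusive is 11 days; tolling adds 11 days: June 7, 2009 + 11 days = June 18, 2009.
From May 20, 2009 through June 5, 2009 inclusive is 17 days; tolling adds 17 days: June 18, 2009 + 17 days = July 5, 2009.
July 5, 2009 is Sunday. The next qualifying day is July 6, 2009.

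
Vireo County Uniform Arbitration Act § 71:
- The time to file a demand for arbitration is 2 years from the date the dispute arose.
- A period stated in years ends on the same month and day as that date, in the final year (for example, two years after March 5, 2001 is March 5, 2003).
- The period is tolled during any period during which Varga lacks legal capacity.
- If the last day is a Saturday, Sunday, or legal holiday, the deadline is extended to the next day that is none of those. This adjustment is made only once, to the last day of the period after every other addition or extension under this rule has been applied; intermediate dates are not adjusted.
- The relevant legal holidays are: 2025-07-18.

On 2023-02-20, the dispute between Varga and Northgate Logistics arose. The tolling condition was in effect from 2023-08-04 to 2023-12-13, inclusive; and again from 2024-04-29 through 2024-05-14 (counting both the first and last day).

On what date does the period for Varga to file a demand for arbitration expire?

July 21, 2025

2 years after 2023-02-20 is February 20, 2025.
From August 4, 2023 through December 13, 2023 inclusive is 132 days; tolling adds 132 days: February 20, 2025 + 132 days = July 2, 2025.
From April 29, 2024 through May 14, 2024 inclusive is 16 days; tolling adds 16 days: July 2, 2025 + 16 days = July 18, 2025.
July 18, 2025 is a listed holiday; July 19, 2025 is Saturday; July 20, 2025 is Sunday. The next qualifying day is July 21, 2025.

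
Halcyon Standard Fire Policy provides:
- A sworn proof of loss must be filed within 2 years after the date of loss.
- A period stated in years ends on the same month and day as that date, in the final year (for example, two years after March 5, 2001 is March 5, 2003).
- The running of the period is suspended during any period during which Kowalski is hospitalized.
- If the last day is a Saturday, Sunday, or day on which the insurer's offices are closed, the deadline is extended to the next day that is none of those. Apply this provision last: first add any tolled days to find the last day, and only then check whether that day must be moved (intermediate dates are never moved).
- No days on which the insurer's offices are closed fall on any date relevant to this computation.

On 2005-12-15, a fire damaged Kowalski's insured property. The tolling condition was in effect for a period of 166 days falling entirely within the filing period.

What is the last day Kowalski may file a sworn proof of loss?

2 years after 2005-12-15 is December 15, 2007.
Tolling adds 166 days: December 15, 2007 + 166 days = May 29, 2008.
May 29, 2008 is a Thursday and not a day on which the insurer's offices are closed, so no extension applies.

May 29, 2008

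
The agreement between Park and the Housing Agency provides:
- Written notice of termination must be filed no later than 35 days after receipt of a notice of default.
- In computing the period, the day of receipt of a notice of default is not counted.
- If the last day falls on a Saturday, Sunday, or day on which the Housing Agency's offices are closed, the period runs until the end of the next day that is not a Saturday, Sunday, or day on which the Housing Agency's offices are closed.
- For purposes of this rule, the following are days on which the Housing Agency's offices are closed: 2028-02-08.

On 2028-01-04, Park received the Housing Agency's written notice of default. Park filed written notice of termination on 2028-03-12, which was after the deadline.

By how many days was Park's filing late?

32 days

35 days after 2028-01-04 is February 8, 2028.
February 8, 2028 is a listed holiday. The next qualifying day is February 9, 2028.
The deadline is February 9, 2028; from February 9, 2028 to March 12, 2028 is 32 days.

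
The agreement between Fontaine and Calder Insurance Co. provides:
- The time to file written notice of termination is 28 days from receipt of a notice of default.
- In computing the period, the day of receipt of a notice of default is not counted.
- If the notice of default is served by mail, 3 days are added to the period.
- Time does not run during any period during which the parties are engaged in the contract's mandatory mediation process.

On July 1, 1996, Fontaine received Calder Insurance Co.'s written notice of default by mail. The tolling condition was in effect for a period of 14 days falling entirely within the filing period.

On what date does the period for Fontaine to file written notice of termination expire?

August 15, 1996

28 days after July 1, 1996 is July 29, 1996.
Service was by mail, adding 3 days: July 29, 1996 + 3 days = August 1, 1996.
Tolling adds 14 days: August 1, 1996 + 14 days = August 15, 1996.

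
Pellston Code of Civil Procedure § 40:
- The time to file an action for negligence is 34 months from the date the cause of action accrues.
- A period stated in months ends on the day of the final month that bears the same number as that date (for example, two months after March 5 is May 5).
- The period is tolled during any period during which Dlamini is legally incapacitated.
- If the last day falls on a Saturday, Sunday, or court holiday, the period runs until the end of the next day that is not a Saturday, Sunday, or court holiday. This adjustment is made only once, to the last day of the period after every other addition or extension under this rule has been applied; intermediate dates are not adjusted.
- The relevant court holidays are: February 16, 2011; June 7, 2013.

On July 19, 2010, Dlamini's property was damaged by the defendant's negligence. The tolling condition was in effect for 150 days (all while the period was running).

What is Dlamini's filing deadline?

October 16, 2013

34 months after July 19, 2010 is May 19, 2013.
Tolling adds 150 days: May 19, 2013 + 150 days = October 16, 2013.
October 16, 2013 is a Wednesday and not a court holiday, so no extension applies.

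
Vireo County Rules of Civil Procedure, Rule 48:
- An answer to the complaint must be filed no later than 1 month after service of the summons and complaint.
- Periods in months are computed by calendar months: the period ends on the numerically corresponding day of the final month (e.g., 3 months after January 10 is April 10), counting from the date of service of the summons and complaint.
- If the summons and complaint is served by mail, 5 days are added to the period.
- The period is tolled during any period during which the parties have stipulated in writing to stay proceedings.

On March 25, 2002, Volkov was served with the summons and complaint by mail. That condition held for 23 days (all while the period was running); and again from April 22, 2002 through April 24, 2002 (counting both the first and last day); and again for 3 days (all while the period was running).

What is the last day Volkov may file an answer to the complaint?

May 29, 2002

1 month after March 25, 2002 is April 25, 2002.
Service was by mail, adding 5 days: April 25, 2002 + 5 days = April 30, 2002.
Tolling adds 23 days: April 30, 2002 + 23 days = May 23, 2002.
From April 22, 2002 through April 24, 2002 inclusive is 3 days; tolling adds 3 days: May 23, 2002 + 3 days = May 26, 2002.
Tolling adds 3 days: May 26, 2002 + 3 days = May 29, 2002.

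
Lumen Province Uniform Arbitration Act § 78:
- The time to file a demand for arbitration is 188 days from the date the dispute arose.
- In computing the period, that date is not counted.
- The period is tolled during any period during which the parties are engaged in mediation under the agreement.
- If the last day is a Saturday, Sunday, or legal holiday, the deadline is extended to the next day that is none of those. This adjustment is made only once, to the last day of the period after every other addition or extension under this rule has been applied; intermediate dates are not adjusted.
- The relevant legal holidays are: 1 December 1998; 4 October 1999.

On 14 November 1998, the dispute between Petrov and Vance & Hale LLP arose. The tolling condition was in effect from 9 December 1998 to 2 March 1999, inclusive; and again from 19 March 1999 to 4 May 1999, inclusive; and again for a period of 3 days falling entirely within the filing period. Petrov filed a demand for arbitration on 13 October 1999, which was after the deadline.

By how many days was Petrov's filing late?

8 days

188 days after 14 November 1998 is May 21, 1999.
From December 9, 1998 through March 2, 1999 inclusive is 84 days; tolling adds 84 days: May 21, 1999 + 84 days = August 13, 1999.
From March 19, 1999 through May 4, 1999 inclusive is 47 days; tolling adds 47 days: August 13, 1999 + 47 days = September 29, 1999.
Tolling adds 3 days: September 29, 1999 + 3 days = October 2, 1999.
October 2, 1999 is Saturday; October 3, 1999 is Sunday; October 4, 1999 is a listed holiday. The next qualifying day is October 5, 1999.
The deadline is October 5, 1999; from October 5, 1999 to October 13, 1999 is 8 days.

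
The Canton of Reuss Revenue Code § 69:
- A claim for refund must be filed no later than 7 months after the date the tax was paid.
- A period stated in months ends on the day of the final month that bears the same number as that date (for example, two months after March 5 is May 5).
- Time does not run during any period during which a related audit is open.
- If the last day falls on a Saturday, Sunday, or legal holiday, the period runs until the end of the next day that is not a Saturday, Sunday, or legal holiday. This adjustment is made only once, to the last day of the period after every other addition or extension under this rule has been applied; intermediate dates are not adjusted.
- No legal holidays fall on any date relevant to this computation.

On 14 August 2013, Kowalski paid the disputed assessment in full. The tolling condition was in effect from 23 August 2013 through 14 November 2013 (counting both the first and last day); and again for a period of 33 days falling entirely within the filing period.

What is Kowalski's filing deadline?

7 months after 14 August 2013 is March 14, 2014.
From August 23, 2013 through November 14, 2013 inclusive is 84 days; tolling adds 84 days: March 14, 2014 + 84 days = June 6, 2014.
Tolling adds 33 days: June 6, 2014 + 33 days = July 9, 2014.
July 9, 2014 is a Wednesday and not a legal holiday, so no extension applies.

July 9, 2014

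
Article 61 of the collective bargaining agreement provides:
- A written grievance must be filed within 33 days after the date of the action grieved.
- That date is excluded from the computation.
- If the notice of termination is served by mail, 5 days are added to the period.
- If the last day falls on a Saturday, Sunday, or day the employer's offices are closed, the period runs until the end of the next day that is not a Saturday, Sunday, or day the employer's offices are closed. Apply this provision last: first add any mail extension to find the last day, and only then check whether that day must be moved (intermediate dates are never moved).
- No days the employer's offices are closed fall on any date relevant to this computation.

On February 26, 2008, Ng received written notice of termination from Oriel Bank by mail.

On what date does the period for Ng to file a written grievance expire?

33 days after February 26, 2008 is March 30, 2008.
Service was by mail, adding 5 days: March 30, 2008 + 5 days = April 4, 2008.
April 4, 2008 is a Friday and not a day the employer's offices are closed, so no extension applies.

April 4, 2008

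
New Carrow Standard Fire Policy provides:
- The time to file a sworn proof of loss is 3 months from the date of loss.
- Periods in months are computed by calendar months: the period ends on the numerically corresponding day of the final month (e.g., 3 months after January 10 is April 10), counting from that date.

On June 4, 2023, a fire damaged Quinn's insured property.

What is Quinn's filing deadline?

3 months after June 4, 2023 is September 4, 2023.

September 4, 2023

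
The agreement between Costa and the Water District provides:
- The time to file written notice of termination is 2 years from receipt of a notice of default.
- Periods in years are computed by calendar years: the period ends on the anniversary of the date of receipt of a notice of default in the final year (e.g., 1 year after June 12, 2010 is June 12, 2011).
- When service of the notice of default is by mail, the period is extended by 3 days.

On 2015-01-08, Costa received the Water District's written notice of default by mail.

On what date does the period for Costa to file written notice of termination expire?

January 11, 2017

2 years after 2015-01-08 is January 8, 2017.
Service was by mail, adding 3 days: January 8, 2017 + 3 days = January 11, 2017.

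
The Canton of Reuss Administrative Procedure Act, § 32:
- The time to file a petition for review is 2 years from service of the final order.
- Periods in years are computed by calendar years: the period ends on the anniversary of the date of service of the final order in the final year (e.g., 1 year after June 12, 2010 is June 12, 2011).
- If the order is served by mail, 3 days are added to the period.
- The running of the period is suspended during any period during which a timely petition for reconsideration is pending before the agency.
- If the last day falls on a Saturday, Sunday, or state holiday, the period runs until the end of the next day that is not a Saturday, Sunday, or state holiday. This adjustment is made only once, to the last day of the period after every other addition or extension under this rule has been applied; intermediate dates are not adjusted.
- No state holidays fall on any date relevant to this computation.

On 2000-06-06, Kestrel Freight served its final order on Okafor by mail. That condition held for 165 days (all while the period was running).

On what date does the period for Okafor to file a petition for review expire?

November 21, 2002

2 years after 2000-06-06 is June 6, 2002.
Service was by mail, adding 3 days: June 6, 2002 + 3 days = June 9, 2002.
Tolling adds 165 days: June 9, 2002 + 165 days = November 21, 2002.
November 21, 2002 is a Thursday and not a state holiday, so no extension applies.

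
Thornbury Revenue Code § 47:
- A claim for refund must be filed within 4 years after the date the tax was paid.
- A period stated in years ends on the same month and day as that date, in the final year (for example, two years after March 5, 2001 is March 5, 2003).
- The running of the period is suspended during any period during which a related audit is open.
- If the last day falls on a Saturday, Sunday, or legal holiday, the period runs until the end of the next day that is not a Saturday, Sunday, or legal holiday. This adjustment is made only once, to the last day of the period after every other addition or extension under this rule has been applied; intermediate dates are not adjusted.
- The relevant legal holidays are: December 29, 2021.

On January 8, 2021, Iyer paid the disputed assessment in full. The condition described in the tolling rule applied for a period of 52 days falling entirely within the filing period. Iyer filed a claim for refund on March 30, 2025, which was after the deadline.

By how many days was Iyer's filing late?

27 days

4 years after January 8, 2021 is January 8, 2025.
Tolling adds 52 days: January 8, 2025 + 52 days = March 1, 2025.
March 1, 2025 is Saturday; March 2, 2025 is Sunday. The next qualifying day is March 3, 2025.
The deadline is March 3, 2025; from March 3, 2025 to March 30, 2025 is 27 days.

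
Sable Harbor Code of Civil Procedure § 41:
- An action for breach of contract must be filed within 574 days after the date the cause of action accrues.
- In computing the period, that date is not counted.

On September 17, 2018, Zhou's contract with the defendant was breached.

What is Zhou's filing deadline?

April 13, 2020

574 days after September 17, 2018 is April 13, 2020.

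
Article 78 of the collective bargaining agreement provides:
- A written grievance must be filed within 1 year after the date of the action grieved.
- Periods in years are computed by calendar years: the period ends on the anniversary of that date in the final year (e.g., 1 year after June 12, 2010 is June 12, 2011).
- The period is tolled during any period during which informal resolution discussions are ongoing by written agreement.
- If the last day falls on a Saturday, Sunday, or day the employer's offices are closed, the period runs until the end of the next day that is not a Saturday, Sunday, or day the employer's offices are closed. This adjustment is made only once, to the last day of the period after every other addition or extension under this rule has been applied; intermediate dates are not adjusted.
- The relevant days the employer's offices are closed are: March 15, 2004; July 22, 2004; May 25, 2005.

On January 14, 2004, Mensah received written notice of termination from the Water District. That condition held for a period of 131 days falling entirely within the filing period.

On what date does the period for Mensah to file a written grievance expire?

1 year after January 14, 2004 is January 14, 2005.
Tolling adds 131 days: January 14, 2005 + 131 days = May 25, 2005.
May 25, 2005 is a listed holiday. The next qualifying day is May 26, 2005.

May 26, 2005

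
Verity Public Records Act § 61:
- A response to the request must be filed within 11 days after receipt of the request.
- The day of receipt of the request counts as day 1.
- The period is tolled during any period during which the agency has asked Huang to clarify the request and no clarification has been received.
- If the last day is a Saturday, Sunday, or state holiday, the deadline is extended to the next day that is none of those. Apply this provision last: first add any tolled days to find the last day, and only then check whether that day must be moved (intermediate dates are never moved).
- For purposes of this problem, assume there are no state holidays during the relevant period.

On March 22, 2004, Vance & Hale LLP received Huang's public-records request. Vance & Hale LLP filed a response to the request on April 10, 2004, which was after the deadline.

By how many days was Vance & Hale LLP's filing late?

Counting March 22, 2004 as day 1, day 11 is April 1, 2004.
April 1, 2004 is a Thursday and not a state holiday, so no extension applies.
The deadline is April 1, 2004; from April 1, 2004 to April 10, 2004 is 9 days.

9 days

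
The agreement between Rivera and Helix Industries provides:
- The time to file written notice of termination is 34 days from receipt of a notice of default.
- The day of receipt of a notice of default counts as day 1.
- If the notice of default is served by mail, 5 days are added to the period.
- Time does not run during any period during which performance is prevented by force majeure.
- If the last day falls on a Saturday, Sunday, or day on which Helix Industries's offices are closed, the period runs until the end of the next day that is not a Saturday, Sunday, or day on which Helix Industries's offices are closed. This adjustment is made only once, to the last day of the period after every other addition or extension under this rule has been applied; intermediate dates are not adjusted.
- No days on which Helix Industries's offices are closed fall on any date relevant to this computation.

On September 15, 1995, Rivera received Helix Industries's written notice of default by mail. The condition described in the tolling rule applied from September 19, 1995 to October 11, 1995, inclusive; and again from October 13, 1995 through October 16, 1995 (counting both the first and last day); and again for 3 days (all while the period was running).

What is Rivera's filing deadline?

November 22, 1995

Counting September 15, 1995 as day 1, day 34 is October 18, 1995.
Service was by mail, adding 5 days: October 18, 1995 + 5 days = October 23, 1995.
From September 19, 1995 through October 11, 1995 inclusive is 23 days; tolling adds 23 days: October 23, 1995 + 23 days = November 15, 1995.
From October 13, 1995 through October 16, 1995 inclusive is 4 days; tolling adds 4 days: November 15, 1995 + 4 days = November 19, 1995.
Tolling adds 3 days: November 19, 1995 + 3 days = November 22, 1995.
November 22, 1995 is a Wednesday and not a day on which Helix Industries's offices are closed, so no extension applies.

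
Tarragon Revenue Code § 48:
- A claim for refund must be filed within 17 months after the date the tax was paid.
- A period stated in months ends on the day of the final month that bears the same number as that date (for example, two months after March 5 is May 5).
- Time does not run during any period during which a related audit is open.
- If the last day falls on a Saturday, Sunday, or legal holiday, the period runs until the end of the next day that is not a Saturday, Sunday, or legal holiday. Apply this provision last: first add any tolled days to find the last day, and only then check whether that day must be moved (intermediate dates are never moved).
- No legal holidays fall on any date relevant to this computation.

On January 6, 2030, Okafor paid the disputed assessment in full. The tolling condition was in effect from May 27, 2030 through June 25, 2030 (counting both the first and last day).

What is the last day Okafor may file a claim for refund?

17 months after January 6, 2030 is June 6, 2031.
From May 27, 2030 through June 25, 2030 inclusive is 30 days; tolling adds 30 days: June 6, 2031 + 30 days = July 6, 2031.
July 6, 2031 is Sunday. The next qualifying day is July 7, 2031.

July 7, 2031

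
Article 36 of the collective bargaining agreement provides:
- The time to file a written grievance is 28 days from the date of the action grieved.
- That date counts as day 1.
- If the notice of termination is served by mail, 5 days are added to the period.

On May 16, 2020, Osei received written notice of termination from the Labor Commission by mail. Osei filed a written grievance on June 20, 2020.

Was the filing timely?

Counting May 16, 2020 as day 1, day 28 is June 12, 2020.
Service was by mail, adding 5 days: June 12, 2020 + 5 days = June 17, 2020.
The deadline is June 17, 2020; the filing on June 20, 2020 is after that date.

No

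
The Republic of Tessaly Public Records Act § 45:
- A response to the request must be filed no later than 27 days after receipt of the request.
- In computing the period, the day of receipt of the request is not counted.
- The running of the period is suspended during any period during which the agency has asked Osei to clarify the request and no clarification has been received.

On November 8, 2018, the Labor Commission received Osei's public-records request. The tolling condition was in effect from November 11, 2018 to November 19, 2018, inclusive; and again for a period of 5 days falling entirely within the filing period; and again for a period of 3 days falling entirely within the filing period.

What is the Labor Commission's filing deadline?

December 22, 2018

27 days after November 8, 2018 is December 5, 2018.
From November 11, 2018 through November 19, 2018 inclusive is 9 days; tolling adds 9 days: December 5, 2018 + 9 days = December 14, 2018.
Tolling adds 5 days: December 14, 2018 + 5 days = December 19, 2018.
Tolling adds 3 days: December 19, 2018 + 3 days = December 22, 2018.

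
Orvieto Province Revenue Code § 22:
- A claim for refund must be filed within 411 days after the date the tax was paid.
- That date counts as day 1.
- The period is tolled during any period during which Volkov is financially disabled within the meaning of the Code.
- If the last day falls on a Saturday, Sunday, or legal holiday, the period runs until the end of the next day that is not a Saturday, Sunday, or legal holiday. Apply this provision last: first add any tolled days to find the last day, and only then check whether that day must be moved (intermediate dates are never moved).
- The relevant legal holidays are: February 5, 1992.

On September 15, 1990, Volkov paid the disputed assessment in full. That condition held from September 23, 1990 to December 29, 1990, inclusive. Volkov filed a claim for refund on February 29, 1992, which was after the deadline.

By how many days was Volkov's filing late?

23 days

Counting September 15, 1990 as day 1, day 411 is October 30, 1991.
From September 23, 1990 through December 29, 1990 inclusive is 98 days; tolling adds 98 days: October 30, 1991 + 98 days = February 5, 1992.
February 5, 1992 is a listed holiday. The next qualifying day is February 6, 1992.
The deadline is February 6, 1992; from February 6, 1992 to February 29, 1992 is 23 days.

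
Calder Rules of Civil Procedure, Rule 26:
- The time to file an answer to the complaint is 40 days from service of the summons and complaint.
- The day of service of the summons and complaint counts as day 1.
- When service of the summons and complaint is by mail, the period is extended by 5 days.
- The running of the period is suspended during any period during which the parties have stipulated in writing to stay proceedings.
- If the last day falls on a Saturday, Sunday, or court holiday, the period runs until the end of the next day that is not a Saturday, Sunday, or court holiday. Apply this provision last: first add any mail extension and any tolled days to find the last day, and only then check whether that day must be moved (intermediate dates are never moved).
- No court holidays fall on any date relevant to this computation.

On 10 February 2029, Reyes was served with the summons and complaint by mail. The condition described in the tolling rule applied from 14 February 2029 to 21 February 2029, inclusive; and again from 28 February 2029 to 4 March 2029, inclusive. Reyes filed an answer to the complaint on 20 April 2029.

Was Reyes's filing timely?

No

Counting 10 February 2029 as day 1, day 40 is March 21, 2029.
Service was by mail, adding 5 days: March 21, 2029 + 5 days = March 26, 2029.
From February 14, 2029 through February 21, 2029 inclusive is 8 days; tolling adds 8 days: March 26, 2029 + 8 days = April 3, 2029.
From February 28, 2029 through March 4, 2029 inclusive is 5 days; tolling adds 5 days: April 3, 2029 + 5 days = April 8, 2029.
April 8, 2029 is Sunday. The next qualifying day is April 9, 2029.
The deadline is April 9, 2029; the filing on April 20, 2029 is after that date.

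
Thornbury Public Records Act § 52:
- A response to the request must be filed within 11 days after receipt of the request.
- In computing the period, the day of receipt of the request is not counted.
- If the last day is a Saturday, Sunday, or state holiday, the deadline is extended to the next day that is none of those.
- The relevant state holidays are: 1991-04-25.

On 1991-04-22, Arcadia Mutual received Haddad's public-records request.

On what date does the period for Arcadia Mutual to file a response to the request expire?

11 days after 1991-04-22 is May 3, 1991.
May 3, 1991 is a Friday and not a state holiday, so no extension applies.

May 3, 1991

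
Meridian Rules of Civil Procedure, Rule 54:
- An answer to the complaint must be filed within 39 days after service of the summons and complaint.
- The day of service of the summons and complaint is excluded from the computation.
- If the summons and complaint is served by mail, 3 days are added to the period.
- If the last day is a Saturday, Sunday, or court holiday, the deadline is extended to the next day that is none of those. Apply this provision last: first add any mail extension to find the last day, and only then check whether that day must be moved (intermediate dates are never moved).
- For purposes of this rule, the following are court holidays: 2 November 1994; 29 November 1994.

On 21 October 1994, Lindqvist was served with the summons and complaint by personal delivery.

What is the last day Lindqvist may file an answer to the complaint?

November 30, 1994

39 days after 21 October 1994 is November 29, 1994.
Service was not by mail, so no mail extension applies.
November 29, 1994 is a listed holiday. The next qualifying day is November 30, 1994.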